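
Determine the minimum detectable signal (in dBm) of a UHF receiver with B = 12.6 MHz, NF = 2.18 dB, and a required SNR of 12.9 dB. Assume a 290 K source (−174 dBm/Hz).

−87.9 dBm

Sensitivity = −174 + 10 log₁₀(B) + NF + SNR_min
= −174 + 71 + 2.18 + 12.9
= −87.92 dBm → −87.9 dBm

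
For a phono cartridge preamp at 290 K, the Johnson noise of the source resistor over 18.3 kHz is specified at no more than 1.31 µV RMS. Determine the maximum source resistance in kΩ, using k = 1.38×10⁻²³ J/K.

Johnson–Nyquist: V_n = √(4kTRB) ⇒ R = V_n² / (4kTB)
4kTB = 4 × 1.38×10⁻²³ × 290 × 1.83×10⁴ = 2.93×10⁻¹⁶
R = (1.31×10⁻⁶)² / 2.93×10⁻¹⁶ = 5.86×10³ Ω = 5.86 kΩ

5.86 kΩ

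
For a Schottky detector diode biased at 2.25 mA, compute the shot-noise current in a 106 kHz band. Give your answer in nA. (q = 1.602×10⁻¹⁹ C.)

8.74 nA

I_n = √(2qI·B)
2qI·B = 2 × 1.602×10⁻¹⁹ × 2.25×10⁻³ × 1.06×10⁵ = 7.64×10⁻¹⁷ A²
I_n = √(7.64×10⁻¹⁷) = 8.74×10⁻⁹ A = 8.74 nA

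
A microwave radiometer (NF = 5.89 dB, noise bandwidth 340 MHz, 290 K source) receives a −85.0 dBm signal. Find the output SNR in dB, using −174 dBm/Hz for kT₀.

Noise floor: N = −174 + 10 log₁₀(B) + NF
10 log₁₀(3.40×10⁸) = 85.31 dB
N = −174 + 85.31 + 5.89 = −82.80 dBm
SNR = P_sig − N = −85.0 − (−82.80) = −2.20 dB → −2.2 dB

−2.2 dB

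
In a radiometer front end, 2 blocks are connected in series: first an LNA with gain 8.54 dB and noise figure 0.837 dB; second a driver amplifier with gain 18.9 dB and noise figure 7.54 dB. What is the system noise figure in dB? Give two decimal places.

2.71 dB

Convert to linear (a loss of L dB is a gain of −L dB): F_i = 10^(NF_i/10), G_i = 10^(G_i,dB/10)
  Stage 1: F_1 = 10^(0.837/10) = 1.213, G_1 = 10^(8.54/10) = 7.145
  Stage 2: F_2 = 10^(7.54/10) = 5.675, G_2 = 10^(18.9/10) = 77.62
Friis cascade:
  F = 1.213 + (5.675 − 1)/7.145 = 1.867
NF = 10 log₁₀(1.867) = 2.71 dB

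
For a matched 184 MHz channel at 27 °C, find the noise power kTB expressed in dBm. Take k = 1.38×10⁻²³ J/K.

−91.2 dBm

T = 27 °C + 273.15 = 300.15 K
P_n = kTB = 1.38×10⁻²³ × 300.15 × 1.84×10⁸ = 7.62×10⁻¹³ W
In dBm: 10 log₁₀(7.62×10⁻¹³ / 10⁻³) = −91.2 dBm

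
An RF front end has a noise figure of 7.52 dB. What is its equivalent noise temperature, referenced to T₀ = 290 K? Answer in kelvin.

1348 K

F = 10^(7.52/10) = 5.64937
T_e = (F − 1)·T₀ = (5.64937 − 1) × 290 = 1348 K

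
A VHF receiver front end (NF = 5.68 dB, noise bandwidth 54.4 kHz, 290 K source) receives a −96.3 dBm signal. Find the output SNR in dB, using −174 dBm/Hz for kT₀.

24.7 dB

Noise floor: N = −174 + 10 log₁₀(B) + NF
10 log₁₀(5.44×10⁴) = 47.36 dB
N = −174 + 47.36 + 5.68 = −120.96 dBm
SNR = P_sig − N = −96.3 − (−120.96) = 24.66 dB → 24.7 dB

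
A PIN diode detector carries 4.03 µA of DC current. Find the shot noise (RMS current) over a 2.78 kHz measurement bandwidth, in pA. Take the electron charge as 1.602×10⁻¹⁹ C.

I_n = √(2qI·B)
2qI·B = 2 × 1.602×10⁻¹⁹ × 4.03×10⁻⁶ × 2.78×10³ = 3.59×10⁻²¹ A²
I_n = √(3.59×10⁻²¹) = 5.99×10⁻¹¹ A = 59.9 pA

59.9 pA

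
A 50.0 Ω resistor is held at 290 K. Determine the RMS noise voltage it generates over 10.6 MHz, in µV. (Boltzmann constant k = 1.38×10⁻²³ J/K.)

2.91 µV

V_n = √(4kTRB)
4kTRB = 4 × 1.38×10⁻²³ × 290 × 5.00×10¹ × 1.06×10⁷ = 8.48×10⁻¹² V²
V_n = √(8.48×10⁻¹²) = 2.91×10⁻⁶ V = 2.91 µV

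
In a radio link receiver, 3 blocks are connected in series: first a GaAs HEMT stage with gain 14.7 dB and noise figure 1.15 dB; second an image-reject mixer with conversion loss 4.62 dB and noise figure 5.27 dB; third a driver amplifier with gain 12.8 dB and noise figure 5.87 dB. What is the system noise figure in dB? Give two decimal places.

2.21 dB

Convert to linear (a loss of L dB is a gain of −L dB): F_i = 10^(NF_i/10), G_i = 10^(G_i,dB/10)
  Stage 1: F_1 = 10^(1.15/10) = 1.303, G_1 = 10^(14.7/10) = 29.51
  Stage 2: F_2 = 10^(5.27/10) = 3.365, G_2 = 10^(−4.62/10) = 0.3451
  Stage 3: F_3 = 10^(5.87/10) = 3.864, G_3 = 10^(12.8/10) = 19.05
Friis cascade:
  F = 1.303 + (3.365 − 1)/29.51 + (3.864 − 1)/10.19 = 1.664
NF = 10 log₁₀(1.664) = 2.21 dB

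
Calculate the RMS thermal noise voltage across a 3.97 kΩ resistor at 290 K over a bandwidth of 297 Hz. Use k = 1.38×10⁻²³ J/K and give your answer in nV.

137 nV

V_n = √(4kTRB)
4kTRB = 4 × 1.38×10⁻²³ × 290 × 3.97×10³ × 2.97×10² = 1.89×10⁻¹⁴ V²
V_n = √(1.89×10⁻¹⁴) = 1.37×10⁻⁷ V = 137 nV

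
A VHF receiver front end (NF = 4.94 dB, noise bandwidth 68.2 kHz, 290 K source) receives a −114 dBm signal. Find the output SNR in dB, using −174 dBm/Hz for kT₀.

6.7 dB

Noise floor: N = −174 + 10 log₁₀(B) + NF
10 log₁₀(6.82×10⁴) = 48.34 dB
N = −174 + 48.34 + 4.94 = −120.72 dBm
SNR = P_sig − N = −114 − (−120.72) = 6.72 dB → 6.7 dB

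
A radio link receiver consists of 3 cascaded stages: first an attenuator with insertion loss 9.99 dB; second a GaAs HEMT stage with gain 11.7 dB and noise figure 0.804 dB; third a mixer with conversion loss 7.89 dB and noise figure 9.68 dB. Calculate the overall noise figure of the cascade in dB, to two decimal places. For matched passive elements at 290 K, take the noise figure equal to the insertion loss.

12.45 dB

Convert to linear (a loss of L dB is a gain of −L dB): F_i = 10^(NF_i/10), G_i = 10^(G_i,dB/10)
  Stage 1: F_1 = 10^(9.99/10) = 9.977, G_1 = 10^(−9.99/10) = 0.1002
  Stage 2: F_2 = 10^(0.804/10) = 1.203, G_2 = 10^(11.7/10) = 14.79
  Stage 3: F_3 = 10^(9.68/10) = 9.290, G_3 = 10^(−7.89/10) = 0.1626
Friis cascade:
  F = 9.977 + (1.203 − 1)/0.1002 + (9.290 − 1)/1.483 = 17.60
NF = 10 log₁₀(17.60) = 12.45 dB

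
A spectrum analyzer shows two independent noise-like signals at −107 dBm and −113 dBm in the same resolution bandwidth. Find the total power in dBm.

−106.0 dBm

Convert to linear, add, convert back:
P₁ = 2.00×10⁻¹⁴ W, P₂ = 5.01×10⁻¹⁵ W
P_tot = 2.50×10⁻¹⁴ W → 10 log₁₀(P_tot / 10⁻³) = −106.0 dBm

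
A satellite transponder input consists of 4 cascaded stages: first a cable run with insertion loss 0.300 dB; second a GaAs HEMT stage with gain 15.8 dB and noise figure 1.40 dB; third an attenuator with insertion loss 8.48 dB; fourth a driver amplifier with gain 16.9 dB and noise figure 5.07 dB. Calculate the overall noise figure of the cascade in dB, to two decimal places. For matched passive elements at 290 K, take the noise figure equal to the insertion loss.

Convert to linear (a loss of L dB is a gain of −L dB): F_i = 10^(NF_i/10), G_i = 10^(G_i,dB/10)
  Stage 1: F_1 = 10^(0.300/10) = 1.072, G_1 = 10^(−0.300/10) = 0.9333
  Stage 2: F_2 = 10^(1.40/10) = 1.380, G_2 = 10^(15.8/10) = 38.02
  Stage 3: F_3 = 10^(8.48/10) = 7.047, G_3 = 10^(−8.48/10) = 0.1419
  Stage 4: F_4 = 10^(5.07/10) = 3.214, G_4 = 10^(16.9/10) = 48.98
Friis cascade:
  F = 1.072 + (1.380 − 1)/0.9333 + (7.047 − 1)/35.48 + (3.214 − 1)/5.035 = 2.089
NF = 10 log₁₀(2.089) = 3.20 dB

3.20 dB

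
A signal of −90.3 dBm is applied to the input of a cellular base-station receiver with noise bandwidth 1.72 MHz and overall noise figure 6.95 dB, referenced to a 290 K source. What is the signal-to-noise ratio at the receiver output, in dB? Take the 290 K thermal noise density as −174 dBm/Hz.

Noise floor: N = −174 + 10 log₁₀(B) + NF
10 log₁₀(1.72×10⁶) = 62.36 dB
N = −174 + 62.36 + 6.95 = −104.69 dBm
SNR = P_sig − N = −90.3 − (−104.69) = 14.39 dB → 14.4 dB

14.4 dB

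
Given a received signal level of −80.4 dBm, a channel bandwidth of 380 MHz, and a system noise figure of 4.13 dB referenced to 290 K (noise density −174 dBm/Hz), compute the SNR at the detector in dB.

3.7 dB

Noise floor: N = −174 + 10 log₁₀(B) + NF
10 log₁₀(3.80×10⁸) = 85.8 dB
N = −174 + 85.8 + 4.13 = −84.07 dBm
SNR = P_sig − N = −80.4 − (−84.07) = 3.67 dB → 3.7 dB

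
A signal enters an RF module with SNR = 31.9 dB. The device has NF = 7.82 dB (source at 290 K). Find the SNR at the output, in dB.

By definition F = SNR_in/SNR_out, so in dB: SNR_out = SNR_in − NF
SNR_out = 31.9 − 7.82 = 24.08 dB

24.08 dB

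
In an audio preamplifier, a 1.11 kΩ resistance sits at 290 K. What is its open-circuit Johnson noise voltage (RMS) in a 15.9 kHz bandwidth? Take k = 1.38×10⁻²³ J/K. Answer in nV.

532 nV

V_n = √(4kTRB)
4kTRB = 4 × 1.38×10⁻²³ × 290 × 1.11×10³ × 1.59×10⁴ = 2.83×10⁻¹³ V²
V_n = √(2.83×10⁻¹³) = 5.32×10⁻⁷ V = 532 nV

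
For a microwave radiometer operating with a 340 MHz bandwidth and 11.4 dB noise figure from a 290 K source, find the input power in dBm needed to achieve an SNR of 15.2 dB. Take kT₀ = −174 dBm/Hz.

Sensitivity = −174 + 10 log₁₀(B) + NF + SNR_min
= −174 + 85.31 + 11.4 + 15.2
= −62.09 dBm → −62.1 dBm

−62.1 dBm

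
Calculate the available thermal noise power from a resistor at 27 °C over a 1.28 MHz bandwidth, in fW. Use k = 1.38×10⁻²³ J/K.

T = 27 °C + 273.15 = 300.15 K
P_n = kTB = 1.38×10⁻²³ × 300.15 × 1.28×10⁶ = 5.30×10⁻¹⁵ W = 5.30 fW

5.30 fW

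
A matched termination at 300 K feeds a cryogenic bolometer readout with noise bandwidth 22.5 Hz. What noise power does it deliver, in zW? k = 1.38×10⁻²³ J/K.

93.2 zW

P_n = kTB = 1.38×10⁻²³ × 300 × 2.25×10¹ = 9.32×10⁻²⁰ W = 93.2 zW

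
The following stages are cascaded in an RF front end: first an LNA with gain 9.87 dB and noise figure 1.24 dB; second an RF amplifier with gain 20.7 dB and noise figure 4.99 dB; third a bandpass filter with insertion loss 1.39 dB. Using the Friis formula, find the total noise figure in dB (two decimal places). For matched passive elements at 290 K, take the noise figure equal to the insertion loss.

1.91 dB

Convert to linear (a loss of L dB is a gain of −L dB): F_i = 10^(NF_i/10), G_i = 10^(G_i,dB/10)
  Stage 1: F_1 = 10^(1.24/10) = 1.330, G_1 = 10^(9.87/10) = 9.705
  Stage 2: F_2 = 10^(4.99/10) = 3.155, G_2 = 10^(20.7/10) = 117.5
  Stage 3: F_3 = 10^(1.39/10) = 1.377, G_3 = 10^(−1.39/10) = 0.7261
Friis cascade:
  F = 1.330 + (3.155 − 1)/9.705 + (1.377 − 1)/1140 = 1.553
NF = 10 log₁₀(1.553) = 1.91 dB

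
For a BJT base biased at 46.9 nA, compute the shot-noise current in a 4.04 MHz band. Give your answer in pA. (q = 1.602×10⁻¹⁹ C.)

I_n = √(2qI·B)
2qI·B = 2 × 1.602×10⁻¹⁹ × 4.69×10⁻⁸ × 4.04×10⁶ = 6.07×10⁻²⁰ A²
I_n = √(6.07×10⁻²⁰) = 2.46×10⁻¹⁰ A = 246 pA

246 pA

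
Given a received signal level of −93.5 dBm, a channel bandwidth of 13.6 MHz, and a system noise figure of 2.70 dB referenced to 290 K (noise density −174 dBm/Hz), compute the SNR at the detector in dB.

6.5 dB

Noise floor: N = −174 + 10 log₁₀(B) + NF
10 log₁₀(1.36×10⁷) = 71.34 dB
N = −174 + 71.34 + 2.70 = −99.96 dBm
SNR = P_sig − N = −93.5 − (−99.96) = 6.46 dB → 6.5 dB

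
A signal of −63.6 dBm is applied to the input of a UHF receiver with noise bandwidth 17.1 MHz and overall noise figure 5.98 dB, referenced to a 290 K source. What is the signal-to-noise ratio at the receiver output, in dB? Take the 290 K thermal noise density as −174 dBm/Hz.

Noise floor: N = −174 + 10 log₁₀(B) + NF
10 log₁₀(1.71×10⁷) = 72.33 dB
N = −174 + 72.33 + 5.98 = −95.69 dBm
SNR = P_sig − N = −63.6 − (−95.69) = 32.09 dB → 32.1 dB

32.1 dB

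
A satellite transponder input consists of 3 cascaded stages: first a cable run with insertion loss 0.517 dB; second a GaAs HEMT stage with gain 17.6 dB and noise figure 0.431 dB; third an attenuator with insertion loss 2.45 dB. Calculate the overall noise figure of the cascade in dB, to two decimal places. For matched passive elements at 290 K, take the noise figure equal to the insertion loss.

Convert to linear (a loss of L dB is a gain of −L dB): F_i = 10^(NF_i/10), G_i = 10^(G_i,dB/10)
  Stage 1: F_1 = 10^(0.517/10) = 1.126, G_1 = 10^(−0.517/10) = 0.8878
  Stage 2: F_2 = 10^(0.431/10) = 1.104, G_2 = 10^(17.6/10) = 57.54
  Stage 3: F_3 = 10^(2.45/10) = 1.758, G_3 = 10^(−2.45/10) = 0.5689
Friis cascade:
  F = 1.126 + (1.104 − 1)/0.8878 + (1.758 − 1)/51.09 = 1.259
NF = 10 log₁₀(1.259) = 1.00 dB

1.00 dB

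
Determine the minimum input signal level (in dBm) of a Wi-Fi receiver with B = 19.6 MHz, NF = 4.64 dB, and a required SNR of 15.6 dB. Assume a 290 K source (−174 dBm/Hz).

Sensitivity = −174 + 10 log₁₀(B) + NF + SNR_min
= −174 + 72.92 + 4.64 + 15.6
= −80.84 dBm → −80.8 dBm

−80.8 dBm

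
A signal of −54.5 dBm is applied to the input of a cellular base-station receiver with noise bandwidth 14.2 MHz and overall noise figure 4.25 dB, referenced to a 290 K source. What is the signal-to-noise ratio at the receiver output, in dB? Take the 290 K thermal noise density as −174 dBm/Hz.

Noise floor: N = −174 + 10 log₁₀(B) + NF
10 log₁₀(1.42×10⁷) = 71.52 dB
N = −174 + 71.52 + 4.25 = −98.23 dBm
SNR = P_sig − N = −54.5 − (−98.23) = 43.73 dB → 43.7 dB

43.7 dB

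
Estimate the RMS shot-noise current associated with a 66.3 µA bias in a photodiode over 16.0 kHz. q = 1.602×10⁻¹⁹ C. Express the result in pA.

I_n = √(2qI·B)
2qI·B = 2 × 1.602×10⁻¹⁹ × 6.63×10⁻⁵ × 1.60×10⁴ = 3.40×10⁻¹⁹ A²
I_n = √(3.40×10⁻¹⁹) = 5.83×10⁻¹⁰ A = 583 pA

583 pA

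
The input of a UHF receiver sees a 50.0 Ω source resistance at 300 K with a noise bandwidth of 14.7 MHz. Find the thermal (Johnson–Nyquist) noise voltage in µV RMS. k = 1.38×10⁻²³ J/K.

3.49 µV

V_n = √(4kTRB)
4kTRB = 4 × 1.38×10⁻²³ × 300 × 5.00×10¹ × 1.47×10⁷ = 1.22×10⁻¹¹ V²
V_n = √(1.22×10⁻¹¹) = 3.49×10⁻⁶ V = 3.49 µV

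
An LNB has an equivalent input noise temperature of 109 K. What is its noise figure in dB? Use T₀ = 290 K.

1.39 dB

F = 1 + T_e/T₀ = 1 + 109/290 = 1.37586
NF = 10 log₁₀(1.37586) = 1.39 dB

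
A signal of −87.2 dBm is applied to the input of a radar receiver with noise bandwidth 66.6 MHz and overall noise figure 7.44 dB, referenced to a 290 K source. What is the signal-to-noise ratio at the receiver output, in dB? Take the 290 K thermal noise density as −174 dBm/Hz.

Noise floor: N = −174 + 10 log₁₀(B) + NF
10 log₁₀(6.66×10⁷) = 78.23 dB
N = −174 + 78.23 + 7.44 = −88.33 dBm
SNR = P_sig − N = −87.2 − (−88.33) = 1.13 dB → 1.1 dB

1.1 dB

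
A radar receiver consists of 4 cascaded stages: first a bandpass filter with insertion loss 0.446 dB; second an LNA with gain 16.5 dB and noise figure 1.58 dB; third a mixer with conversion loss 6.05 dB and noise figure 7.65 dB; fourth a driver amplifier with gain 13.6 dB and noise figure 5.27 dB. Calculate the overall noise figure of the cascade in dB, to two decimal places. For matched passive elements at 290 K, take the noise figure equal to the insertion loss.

Convert to linear (a loss of L dB is a gain of −L dB): F_i = 10^(NF_i/10), G_i = 10^(G_i,dB/10)
  Stage 1: F_1 = 10^(0.446/10) = 1.108, G_1 = 10^(−0.446/10) = 0.9024
  Stage 2: F_2 = 10^(1.58/10) = 1.439, G_2 = 10^(16.5/10) = 44.67
  Stage 3: F_3 = 10^(7.65/10) = 5.821, G_3 = 10^(−6.05/10) = 0.2483
  Stage 4: F_4 = 10^(5.27/10) = 3.365, G_4 = 10^(13.6/10) = 22.91
Friis cascade:
  F = 1.108 + (1.439 − 1)/0.9024 + (5.821 − 1)/40.31 + (3.365 − 1)/10.01 = 1.950
NF = 10 log₁₀(1.950) = 2.90 dB

2.90 dB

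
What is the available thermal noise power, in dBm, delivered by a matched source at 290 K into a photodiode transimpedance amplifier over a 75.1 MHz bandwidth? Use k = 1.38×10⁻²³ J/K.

−95.2 dBm

P_n = kTB = 1.38×10⁻²³ × 290 × 7.51×10⁷ = 3.01×10⁻¹³ W
In dBm: 10 log₁₀(3.01×10⁻¹³ / 10⁻³) = −95.2 dBm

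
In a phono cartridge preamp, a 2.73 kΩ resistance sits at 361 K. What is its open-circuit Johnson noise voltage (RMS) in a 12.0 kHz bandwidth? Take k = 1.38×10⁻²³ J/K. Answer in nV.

808 nV

V_n = √(4kTRB)
4kTRB = 4 × 1.38×10⁻²³ × 361 × 2.73×10³ × 1.20×10⁴ = 6.53×10⁻¹³ V²
V_n = √(6.53×10⁻¹³) = 8.08×10⁻⁷ V = 808 nV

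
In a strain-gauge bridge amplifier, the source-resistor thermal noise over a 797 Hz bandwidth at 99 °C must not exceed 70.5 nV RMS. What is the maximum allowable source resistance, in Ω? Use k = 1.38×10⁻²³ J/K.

304 Ω

T = 99 °C + 273.15 = 372.15 K
Johnson–Nyquist: V_n = √(4kTRB) ⇒ R = V_n² / (4kTB)
4kTB = 4 × 1.38×10⁻²³ × 372.15 × 7.97×10² = 1.64×10⁻¹⁷
R = (7.05×10⁻⁸)² / 1.64×10⁻¹⁷ = 3.04×10² Ω = 304 Ω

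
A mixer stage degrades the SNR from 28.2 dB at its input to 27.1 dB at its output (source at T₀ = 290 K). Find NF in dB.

1.1 dB

NF (dB) = SNR_in(dB) − SNR_out(dB) when the source is at T₀
NF = 28.2 − 27.1 = 1.1 dB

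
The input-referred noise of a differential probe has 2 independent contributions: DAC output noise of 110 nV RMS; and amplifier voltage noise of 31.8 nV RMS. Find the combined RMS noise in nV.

115 nV

Uncorrelated sources add in power (mean-square): V_tot = √(ΣV_i²)
V_tot = √[(1.10×10⁻⁷)² + (3.18×10⁻⁸)²] = 1.15×10⁻⁷ V = 115 nV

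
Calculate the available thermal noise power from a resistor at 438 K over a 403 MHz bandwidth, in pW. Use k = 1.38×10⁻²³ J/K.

P_n = kTB = 1.38×10⁻²³ × 438 × 4.03×10⁸ = 2.44×10⁻¹² W = 2.44 pW

2.44 pW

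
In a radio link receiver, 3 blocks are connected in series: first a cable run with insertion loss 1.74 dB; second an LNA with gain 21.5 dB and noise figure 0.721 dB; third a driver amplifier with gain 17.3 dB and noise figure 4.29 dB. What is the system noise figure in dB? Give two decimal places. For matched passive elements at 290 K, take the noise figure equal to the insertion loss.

2.50 dB

Convert to linear (a loss of L dB is a gain of −L dB): F_i = 10^(NF_i/10), G_i = 10^(G_i,dB/10)
  Stage 1: F_1 = 10^(1.74/10) = 1.493, G_1 = 10^(−1.74/10) = 0.6699
  Stage 2: F_2 = 10^(0.721/10) = 1.181, G_2 = 10^(21.5/10) = 141.3
  Stage 3: F_3 = 10^(4.29/10) = 2.685, G_3 = 10^(17.3/10) = 53.70
Friis cascade:
  F = 1.493 + (1.181 − 1)/0.6699 + (2.685 − 1)/94.62 = 1.780
NF = 10 log₁₀(1.780) = 2.50 dB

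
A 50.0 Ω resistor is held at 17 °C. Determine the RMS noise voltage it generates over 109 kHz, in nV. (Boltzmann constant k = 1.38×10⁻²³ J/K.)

T = 17 °C + 273.15 = 290.15 K
V_n = √(4kTRB)
4kTRB = 4 × 1.38×10⁻²³ × 290.15 × 5.00×10¹ × 1.09×10⁵ = 8.73×10⁻¹⁴ V²
V_n = √(8.73×10⁻¹⁴) = 2.95×10⁻⁷ V = 295 nV

295 nV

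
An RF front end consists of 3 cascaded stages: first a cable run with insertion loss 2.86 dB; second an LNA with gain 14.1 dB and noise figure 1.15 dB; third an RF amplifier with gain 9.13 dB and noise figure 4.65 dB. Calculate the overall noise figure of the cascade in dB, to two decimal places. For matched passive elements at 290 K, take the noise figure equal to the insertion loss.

4.25 dB

Convert to linear (a loss of L dB is a gain of −L dB): F_i = 10^(NF_i/10), G_i = 10^(G_i,dB/10)
  Stage 1: F_1 = 10^(2.86/10) = 1.932, G_1 = 10^(−2.86/10) = 0.5176
  Stage 2: F_2 = 10^(1.15/10) = 1.303, G_2 = 10^(14.1/10) = 25.70
  Stage 3: F_3 = 10^(4.65/10) = 2.917, G_3 = 10^(9.13/10) = 8.185
Friis cascade:
  F = 1.932 + (1.303 − 1)/0.5176 + (2.917 − 1)/13.30 = 2.662
NF = 10 log₁₀(2.662) = 4.25 dB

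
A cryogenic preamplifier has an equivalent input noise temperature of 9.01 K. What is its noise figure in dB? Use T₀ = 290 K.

F = 1 + T_e/T₀ = 1 + 9.01/290 = 1.03107
NF = 10 log₁₀(1.03107) = 0.133 dB

0.133 dB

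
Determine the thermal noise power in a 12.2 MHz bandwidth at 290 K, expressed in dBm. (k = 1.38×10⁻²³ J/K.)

−103.1 dBm

P_n = kTB = 1.38×10⁻²³ × 290 × 1.22×10⁷ = 4.88×10⁻¹⁴ W
In dBm: 10 log₁₀(4.88×10⁻¹⁴ / 10⁻³) = −103.1 dBm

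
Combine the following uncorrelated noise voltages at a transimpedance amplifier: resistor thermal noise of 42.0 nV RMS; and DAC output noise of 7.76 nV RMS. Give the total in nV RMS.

42.7 nV

Uncorrelated sources add in power (mean-square): V_tot = √(ΣV_i²)
V_tot = √[(4.20×10⁻⁸)² + (7.76×10⁻⁹)²] = 4.27×10⁻⁸ V = 42.7 nV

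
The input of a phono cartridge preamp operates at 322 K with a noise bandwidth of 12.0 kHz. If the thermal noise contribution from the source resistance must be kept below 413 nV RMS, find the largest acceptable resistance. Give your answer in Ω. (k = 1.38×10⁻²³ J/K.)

800 Ω

Johnson–Nyquist: V_n = √(4kTRB) ⇒ R = V_n² / (4kTB)
4kTB = 4 × 1.38×10⁻²³ × 322 × 1.20×10⁴ = 2.13×10⁻¹⁶
R = (4.13×10⁻⁷)² / 2.13×10⁻¹⁶ = 8.00×10² Ω = 800 Ω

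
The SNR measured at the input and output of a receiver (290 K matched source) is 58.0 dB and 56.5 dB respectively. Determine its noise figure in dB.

NF (dB) = SNR_in(dB) − SNR_out(dB) when the source is at T₀
NF = 58.0 − 56.5 = 1.5 dB

1.5 dB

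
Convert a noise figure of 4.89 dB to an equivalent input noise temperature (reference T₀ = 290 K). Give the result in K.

F = 10^(4.89/10) = 3.08319
T_e = (F − 1)·T₀ = (3.08319 − 1) × 290 = 604 K

604 K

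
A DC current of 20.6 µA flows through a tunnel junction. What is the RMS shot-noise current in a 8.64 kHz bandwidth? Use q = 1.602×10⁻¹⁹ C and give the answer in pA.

I_n = √(2qI·B)
2qI·B = 2 × 1.602×10⁻¹⁹ × 2.06×10⁻⁵ × 8.64×10³ = 5.70×10⁻²⁰ A²
I_n = √(5.70×10⁻²⁰) = 2.39×10⁻¹⁰ A = 239 pA

239 pA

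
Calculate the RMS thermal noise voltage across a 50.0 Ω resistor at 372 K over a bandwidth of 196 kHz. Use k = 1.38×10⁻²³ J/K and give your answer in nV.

449 nV

V_n = √(4kTRB)
4kTRB = 4 × 1.38×10⁻²³ × 372 × 5.00×10¹ × 1.96×10⁵ = 2.01×10⁻¹³ V²
V_n = √(2.01×10⁻¹³) = 4.49×10⁻⁷ V = 449 nV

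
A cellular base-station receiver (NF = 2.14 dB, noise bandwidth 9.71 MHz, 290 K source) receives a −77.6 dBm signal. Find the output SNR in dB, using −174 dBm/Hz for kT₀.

24.4 dB

Noise floor: N = −174 + 10 log₁₀(B) + NF
10 log₁₀(9.71×10⁶) = 69.87 dB
N = −174 + 69.87 + 2.14 = −101.99 dBm
SNR = P_sig − N = −77.6 − (−101.99) = 24.39 dB → 24.4 dB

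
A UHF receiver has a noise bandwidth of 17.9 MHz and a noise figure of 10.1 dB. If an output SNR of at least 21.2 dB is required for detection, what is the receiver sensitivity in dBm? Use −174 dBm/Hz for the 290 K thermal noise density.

−70.2 dBm

Sensitivity = −174 + 10 log₁₀(B) + NF + SNR_min
= −174 + 72.53 + 10.1 + 21.2
= −70.17 dBm → −70.2 dBm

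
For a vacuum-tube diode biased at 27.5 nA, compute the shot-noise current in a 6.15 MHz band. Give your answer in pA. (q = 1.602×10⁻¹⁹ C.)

I_n = √(2qI·B)
2qI·B = 2 × 1.602×10⁻¹⁹ × 2.75×10⁻⁸ × 6.15×10⁶ = 5.42×10⁻²⁰ A²
I_n = √(5.42×10⁻²⁰) = 2.33×10⁻¹⁰ A = 233 pA

233 pA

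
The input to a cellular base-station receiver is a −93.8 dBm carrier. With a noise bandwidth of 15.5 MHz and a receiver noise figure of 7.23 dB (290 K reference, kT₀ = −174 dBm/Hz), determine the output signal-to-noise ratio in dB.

1.1 dB

Noise floor: N = −174 + 10 log₁₀(B) + NF
10 log₁₀(1.55×10⁷) = 71.9 dB
N = −174 + 71.9 + 7.23 = −94.87 dBm
SNR = P_sig − N = −93.8 − (−94.87) = 1.07 dB → 1.1 dB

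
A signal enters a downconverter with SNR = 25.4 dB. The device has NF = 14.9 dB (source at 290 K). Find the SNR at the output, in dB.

By definition F = SNR_in/SNR_out, so in dB: SNR_out = SNR_in − NF
SNR_out = 25.4 − 14.9 = 10.5 dB

10.5 dB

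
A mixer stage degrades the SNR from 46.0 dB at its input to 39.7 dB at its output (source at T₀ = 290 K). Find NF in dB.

6.3 dB

NF (dB) = SNR_in(dB) − SNR_out(dB) when the source is at T₀
NF = 46.0 − 39.7 = 6.3 dB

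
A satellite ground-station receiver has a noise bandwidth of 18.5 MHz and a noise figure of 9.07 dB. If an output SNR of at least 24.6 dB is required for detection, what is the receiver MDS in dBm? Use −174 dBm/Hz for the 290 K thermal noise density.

Sensitivity = −174 + 10 log₁₀(B) + NF + SNR_min
= −174 + 72.67 + 9.07 + 24.6
= −67.66 dBm → −67.7 dBm

−67.7 dBm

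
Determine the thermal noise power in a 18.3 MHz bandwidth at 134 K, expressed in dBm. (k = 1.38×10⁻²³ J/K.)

P_n = kTB = 1.38×10⁻²³ × 134 × 1.83×10⁷ = 3.38×10⁻¹⁴ W
In dBm: 10 log₁₀(3.38×10⁻¹⁴ / 10⁻³) = −104.7 dBm

−104.7 dBm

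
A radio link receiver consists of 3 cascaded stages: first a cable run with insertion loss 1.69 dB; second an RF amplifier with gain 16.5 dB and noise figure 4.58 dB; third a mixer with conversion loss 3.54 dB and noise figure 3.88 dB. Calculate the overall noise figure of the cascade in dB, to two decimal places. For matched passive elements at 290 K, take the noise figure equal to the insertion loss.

Convert to linear (a loss of L dB is a gain of −L dB): F_i = 10^(NF_i/10), G_i = 10^(G_i,dB/10)
  Stage 1: F_1 = 10^(1.69/10) = 1.476, G_1 = 10^(−1.69/10) = 0.6776
  Stage 2: F_2 = 10^(4.58/10) = 2.871, G_2 = 10^(16.5/10) = 44.67
  Stage 3: F_3 = 10^(3.88/10) = 2.443, G_3 = 10^(−3.54/10) = 0.4426
Friis cascade:
  F = 1.476 + (2.871 − 1)/0.6776 + (2.443 − 1)/30.27 = 4.284
NF = 10 log₁₀(4.284) = 6.32 dB

6.32 dB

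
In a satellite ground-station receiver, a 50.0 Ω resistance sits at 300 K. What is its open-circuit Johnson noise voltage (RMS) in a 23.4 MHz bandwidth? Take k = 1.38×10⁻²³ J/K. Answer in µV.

4.40 µV

V_n = √(4kTRB)
4kTRB = 4 × 1.38×10⁻²³ × 300 × 5.00×10¹ × 2.34×10⁷ = 1.94×10⁻¹¹ V²
V_n = √(1.94×10⁻¹¹) = 4.40×10⁻⁶ V = 4.40 µV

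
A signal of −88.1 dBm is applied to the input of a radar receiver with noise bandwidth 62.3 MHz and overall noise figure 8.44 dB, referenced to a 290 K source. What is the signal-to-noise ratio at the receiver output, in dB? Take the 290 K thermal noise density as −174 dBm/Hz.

−0.5 dB

Noise floor: N = −174 + 10 log₁₀(B) + NF
10 log₁₀(6.23×10⁷) = 77.94 dB
N = −174 + 77.94 + 8.44 = −87.62 dBm
SNR = P_sig − N = −88.1 − (−87.62) = −0.48 dB → −0.5 dB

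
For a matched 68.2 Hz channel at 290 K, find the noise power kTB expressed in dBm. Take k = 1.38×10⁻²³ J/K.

−155.6 dBm

P_n = kTB = 1.38×10⁻²³ × 290 × 6.82×10¹ = 2.73×10⁻¹⁹ W
In dBm: 10 log₁₀(2.73×10⁻¹⁹ / 10⁻³) = −155.6 dBm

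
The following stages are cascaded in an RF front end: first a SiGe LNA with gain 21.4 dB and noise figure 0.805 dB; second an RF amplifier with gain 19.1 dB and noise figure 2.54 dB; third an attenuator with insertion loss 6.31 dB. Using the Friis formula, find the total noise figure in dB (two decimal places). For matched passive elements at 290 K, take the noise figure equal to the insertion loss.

0.83 dB

Convert to linear (a loss of L dB is a gain of −L dB): F_i = 10^(NF_i/10), G_i = 10^(G_i,dB/10)
  Stage 1: F_1 = 10^(0.805/10) = 1.204, G_1 = 10^(21.4/10) = 138.0
  Stage 2: F_2 = 10^(2.54/10) = 1.795, G_2 = 10^(19.1/10) = 81.28
  Stage 3: F_3 = 10^(6.31/10) = 4.276, G_3 = 10^(−6.31/10) = 0.2339
Friis cascade:
  F = 1.204 + (1.795 − 1)/138.0 + (4.276 − 1)/1.122×10⁴ = 1.210
NF = 10 log₁₀(1.210) = 0.83 dB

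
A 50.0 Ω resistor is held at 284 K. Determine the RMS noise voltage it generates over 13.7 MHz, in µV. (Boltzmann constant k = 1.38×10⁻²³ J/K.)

V_n = √(4kTRB)
4kTRB = 4 × 1.38×10⁻²³ × 284 × 5.00×10¹ × 1.37×10⁷ = 1.07×10⁻¹¹ V²
V_n = √(1.07×10⁻¹¹) = 3.28×10⁻⁶ V = 3.28 µV

3.28 µV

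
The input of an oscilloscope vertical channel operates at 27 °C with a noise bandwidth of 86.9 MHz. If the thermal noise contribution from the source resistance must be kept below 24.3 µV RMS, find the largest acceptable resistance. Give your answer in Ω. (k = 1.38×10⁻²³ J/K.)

T = 27 °C + 273.15 = 300.15 K
Johnson–Nyquist: V_n = √(4kTRB) ⇒ R = V_n² / (4kTB)
4kTB = 4 × 1.38×10⁻²³ × 300.15 × 8.69×10⁷ = 1.44×10⁻¹²
R = (2.43×10⁻⁵)² / 1.44×10⁻¹² = 4.10×10² Ω = 410 Ω

410 Ω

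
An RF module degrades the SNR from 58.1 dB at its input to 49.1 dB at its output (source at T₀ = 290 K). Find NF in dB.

9.0 dB

NF (dB) = SNR_in(dB) − SNR_out(dB) when the source is at T₀
NF = 58.1 − 49.1 = 9.0 dB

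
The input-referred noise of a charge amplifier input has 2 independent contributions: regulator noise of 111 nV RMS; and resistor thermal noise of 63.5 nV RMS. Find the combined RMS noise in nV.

Uncorrelated sources add in power (mean-square): V_tot = √(ΣV_i²)
V_tot = √[(1.11×10⁻⁷)² + (6.35×10⁻⁸)²] = 1.28×10⁻⁷ V = 128 nV

128 nV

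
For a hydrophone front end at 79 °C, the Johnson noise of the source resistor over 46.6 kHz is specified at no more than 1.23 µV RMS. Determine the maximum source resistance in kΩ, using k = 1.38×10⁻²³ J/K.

T = 79 °C + 273.15 = 352.15 K
Johnson–Nyquist: V_n = √(4kTRB) ⇒ R = V_n² / (4kTB)
4kTB = 4 × 1.38×10⁻²³ × 352.15 × 4.66×10⁴ = 9.06×10⁻¹⁶
R = (1.23×10⁻⁶)² / 9.06×10⁻¹⁶ = 1.67×10³ Ω = 1.67 kΩ

1.67 kΩ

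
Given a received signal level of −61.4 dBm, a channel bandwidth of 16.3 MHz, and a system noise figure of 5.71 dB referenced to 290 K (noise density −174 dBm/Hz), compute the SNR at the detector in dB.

Noise floor: N = −174 + 10 log₁₀(B) + NF
10 log₁₀(1.63×10⁷) = 72.12 dB
N = −174 + 72.12 + 5.71 = −96.17 dBm
SNR = P_sig − N = −61.4 − (−96.17) = 34.77 dB → 34.8 dB

34.8 dB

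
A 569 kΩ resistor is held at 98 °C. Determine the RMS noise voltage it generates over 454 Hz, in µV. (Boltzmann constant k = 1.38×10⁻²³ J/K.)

T = 98 °C + 273.15 = 371.15 K
V_n = √(4kTRB)
4kTRB = 4 × 1.38×10⁻²³ × 371.15 × 5.69×10⁵ × 4.54×10² = 5.29×10⁻¹² V²
V_n = √(5.29×10⁻¹²) = 2.30×10⁻⁶ V = 2.30 µV

2.30 µV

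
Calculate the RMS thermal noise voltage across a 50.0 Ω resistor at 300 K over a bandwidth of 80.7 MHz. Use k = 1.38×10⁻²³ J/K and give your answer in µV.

V_n = √(4kTRB)
4kTRB = 4 × 1.38×10⁻²³ × 300 × 5.00×10¹ × 8.07×10⁷ = 6.68×10⁻¹¹ V²
V_n = √(6.68×10⁻¹¹) = 8.17×10⁻⁶ V = 8.17 µV

8.17 µV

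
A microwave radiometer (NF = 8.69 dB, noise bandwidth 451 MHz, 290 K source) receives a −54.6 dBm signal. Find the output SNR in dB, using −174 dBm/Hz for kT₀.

24.2 dB

Noise floor: N = −174 + 10 log₁₀(B) + NF
10 log₁₀(4.51×10⁸) = 86.54 dB
N = −174 + 86.54 + 8.69 = −78.77 dBm
SNR = P_sig − N = −54.6 − (−78.77) = 24.17 dB → 24.2 dB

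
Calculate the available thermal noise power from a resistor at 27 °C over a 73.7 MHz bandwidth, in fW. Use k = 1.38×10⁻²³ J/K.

T = 27 °C + 273.15 = 300.15 K
P_n = kTB = 1.38×10⁻²³ × 300.15 × 7.37×10⁷ = 3.05×10⁻¹³ W = 305 fW

305 fW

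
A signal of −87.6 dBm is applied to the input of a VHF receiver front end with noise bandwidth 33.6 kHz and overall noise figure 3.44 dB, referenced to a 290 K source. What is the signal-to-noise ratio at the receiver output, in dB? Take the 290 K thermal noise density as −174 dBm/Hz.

37.7 dB

Noise floor: N = −174 + 10 log₁₀(B) + NF
10 log₁₀(3.36×10⁴) = 45.26 dB
N = −174 + 45.26 + 3.44 = −125.30 dBm
SNR = P_sig − N = −87.6 − (−125.30) = 37.70 dB → 37.7 dB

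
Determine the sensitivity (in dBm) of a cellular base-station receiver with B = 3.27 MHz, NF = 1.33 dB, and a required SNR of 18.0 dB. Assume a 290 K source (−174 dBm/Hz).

Sensitivity = −174 + 10 log₁₀(B) + NF + SNR_min
= −174 + 65.15 + 1.33 + 18.0
= −89.52 dBm → −89.5 dBm

−89.5 dBm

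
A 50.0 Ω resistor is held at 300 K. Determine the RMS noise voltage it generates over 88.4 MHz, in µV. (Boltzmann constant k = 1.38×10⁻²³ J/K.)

8.56 µV

V_n = √(4kTRB)
4kTRB = 4 × 1.38×10⁻²³ × 300 × 5.00×10¹ × 8.84×10⁷ = 7.32×10⁻¹¹ V²
V_n = √(7.32×10⁻¹¹) = 8.56×10⁻⁶ V = 8.56 µV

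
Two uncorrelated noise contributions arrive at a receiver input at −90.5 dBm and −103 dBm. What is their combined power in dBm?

−90.3 dBm

Convert to linear, add, convert back:
P₁ = 8.91×10⁻¹³ W, P₂ = 5.01×10⁻¹⁴ W
P_tot = 9.41×10⁻¹³ W → 10 log₁₀(P_tot / 10⁻³) = −90.3 dBm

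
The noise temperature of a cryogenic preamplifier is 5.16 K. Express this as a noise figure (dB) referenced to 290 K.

F = 1 + T_e/T₀ = 1 + 5.16/290 = 1.01779
NF = 10 log₁₀(1.01779) = 0.077 dB

0.077 dB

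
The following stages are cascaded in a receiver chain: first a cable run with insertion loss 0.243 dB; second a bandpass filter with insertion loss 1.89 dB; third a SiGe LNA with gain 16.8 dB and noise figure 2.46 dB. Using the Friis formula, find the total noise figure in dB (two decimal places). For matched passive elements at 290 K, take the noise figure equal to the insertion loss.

Convert to linear (a loss of L dB is a gain of −L dB): F_i = 10^(NF_i/10), G_i = 10^(G_i,dB/10)
  Stage 1: F_1 = 10^(0.243/10) = 1.058, G_1 = 10^(−0.243/10) = 0.9456
  Stage 2: F_2 = 10^(1.89/10) = 1.545, G_2 = 10^(−1.89/10) = 0.6471
  Stage 3: F_3 = 10^(2.46/10) = 1.762, G_3 = 10^(16.8/10) = 47.86
Friis cascade:
  F = 1.058 + (1.545 − 1)/0.9456 + (1.762 − 1)/0.6119 = 2.879
NF = 10 log₁₀(2.879) = 4.59 dB

4.59 dB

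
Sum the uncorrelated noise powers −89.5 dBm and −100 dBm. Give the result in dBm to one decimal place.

Convert to linear, add, convert back:
P₁ = 1.12×10⁻¹² W, P₂ = 1.00×10⁻¹³ W
P_tot = 1.22×10⁻¹² W → 10 log₁₀(P_tot / 10⁻³) = −89.1 dBm

−89.1 dBm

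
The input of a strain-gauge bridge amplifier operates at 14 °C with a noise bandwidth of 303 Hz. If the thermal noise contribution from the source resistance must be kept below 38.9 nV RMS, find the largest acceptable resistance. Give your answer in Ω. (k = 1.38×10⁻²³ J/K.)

315 Ω

T = 14 °C + 273.15 = 287.15 K
Johnson–Nyquist: V_n = √(4kTRB) ⇒ R = V_n² / (4kTB)
4kTB = 4 × 1.38×10⁻²³ × 287.15 × 3.03×10² = 4.80×10⁻¹⁸
R = (3.89×10⁻⁸)² / 4.80×10⁻¹⁸ = 3.15×10² Ω = 315 Ω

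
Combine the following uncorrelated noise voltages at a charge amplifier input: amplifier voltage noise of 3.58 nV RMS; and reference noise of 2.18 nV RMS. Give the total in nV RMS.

4.19 nV

Uncorrelated sources add in power (mean-square): V_tot = √(ΣV_i²)
V_tot = √[(3.58×10⁻⁹)² + (2.18×10⁻⁹)²] = 4.19×10⁻⁹ V = 4.19 nV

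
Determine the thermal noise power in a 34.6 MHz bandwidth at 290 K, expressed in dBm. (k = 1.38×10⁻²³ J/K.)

P_n = kTB = 1.38×10⁻²³ × 290 × 3.46×10⁷ = 1.38×10⁻¹³ W
In dBm: 10 log₁₀(1.38×10⁻¹³ / 10⁻³) = −98.6 dBm

−98.6 dBm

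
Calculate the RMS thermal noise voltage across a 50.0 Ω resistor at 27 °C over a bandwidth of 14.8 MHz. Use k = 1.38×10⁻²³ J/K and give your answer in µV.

3.50 µV

T = 27 °C + 273.15 = 300.15 K
V_n = √(4kTRB)
4kTRB = 4 × 1.38×10⁻²³ × 300.15 × 5.00×10¹ × 1.48×10⁷ = 1.23×10⁻¹¹ V²
V_n = √(1.23×10⁻¹¹) = 3.50×10⁻⁶ V = 3.50 µV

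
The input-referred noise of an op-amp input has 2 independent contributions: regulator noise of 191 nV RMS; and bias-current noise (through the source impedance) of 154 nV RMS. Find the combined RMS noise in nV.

245 nV

Uncorrelated sources add in power (mean-square): V_tot = √(ΣV_i²)
V_tot = √[(1.91×10⁻⁷)² + (1.54×10⁻⁷)²] = 2.45×10⁻⁷ V = 245 nV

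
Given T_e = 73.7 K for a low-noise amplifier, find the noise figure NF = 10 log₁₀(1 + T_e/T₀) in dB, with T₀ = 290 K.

0.983 dB

F = 1 + T_e/T₀ = 1 + 73.7/290 = 1.25414
NF = 10 log₁₀(1.25414) = 0.983 dB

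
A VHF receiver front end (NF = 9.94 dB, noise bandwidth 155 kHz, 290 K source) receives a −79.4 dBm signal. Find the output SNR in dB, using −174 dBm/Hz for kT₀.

Noise floor: N = −174 + 10 log₁₀(B) + NF
10 log₁₀(1.55×10⁵) = 51.9 dB
N = −174 + 51.9 + 9.94 = −112.16 dBm
SNR = P_sig − N = −79.4 − (−112.16) = 32.76 dB → 32.8 dB

32.8 dB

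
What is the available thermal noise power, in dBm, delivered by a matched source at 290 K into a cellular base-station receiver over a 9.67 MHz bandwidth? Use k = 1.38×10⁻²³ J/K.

−104.1 dBm

P_n = kTB = 1.38×10⁻²³ × 290 × 9.67×10⁶ = 3.87×10⁻¹⁴ W
In dBm: 10 log₁₀(3.87×10⁻¹⁴ / 10⁻³) = −104.1 dBm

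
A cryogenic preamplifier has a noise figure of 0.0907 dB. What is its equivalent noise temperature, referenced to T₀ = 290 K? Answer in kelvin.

6.12 K

F = 10^(0.0907/10) = 1.0211
T_e = (F − 1)·T₀ = (1.0211 − 1) × 290 = 6.12 K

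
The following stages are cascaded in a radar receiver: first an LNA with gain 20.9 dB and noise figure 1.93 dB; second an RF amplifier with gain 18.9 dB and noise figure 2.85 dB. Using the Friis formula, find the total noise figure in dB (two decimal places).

Convert to linear (a loss of L dB is a gain of −L dB): F_i = 10^(NF_i/10), G_i = 10^(G_i,dB/10)
  Stage 1: F_1 = 10^(1.93/10) = 1.560, G_1 = 10^(20.9/10) = 123.0
  Stage 2: F_2 = 10^(2.85/10) = 1.928, G_2 = 10^(18.9/10) = 77.62
Friis cascade:
  F = 1.560 + (1.928 − 1)/123.0 = 1.567
NF = 10 log₁₀(1.567) = 1.95 dB

1.95 dB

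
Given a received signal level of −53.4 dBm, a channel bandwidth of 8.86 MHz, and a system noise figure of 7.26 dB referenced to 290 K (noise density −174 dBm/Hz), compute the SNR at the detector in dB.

Noise floor: N = −174 + 10 log₁₀(B) + NF
10 log₁₀(8.86×10⁶) = 69.47 dB
N = −174 + 69.47 + 7.26 = −97.27 dBm
SNR = P_sig − N = −53.4 − (−97.27) = 43.87 dB → 43.9 dB

43.9 dB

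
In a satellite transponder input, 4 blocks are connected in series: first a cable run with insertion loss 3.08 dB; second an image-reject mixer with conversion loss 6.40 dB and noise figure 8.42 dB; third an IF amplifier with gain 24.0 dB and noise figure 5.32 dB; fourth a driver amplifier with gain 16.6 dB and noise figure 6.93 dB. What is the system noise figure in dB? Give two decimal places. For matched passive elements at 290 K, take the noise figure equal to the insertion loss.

15.51 dB

Convert to linear (a loss of L dB is a gain of −L dB): F_i = 10^(NF_i/10), G_i = 10^(G_i,dB/10)
  Stage 1: F_1 = 10^(3.08/10) = 2.032, G_1 = 10^(−3.08/10) = 0.4920
  Stage 2: F_2 = 10^(8.42/10) = 6.950, G_2 = 10^(−6.40/10) = 0.2291
  Stage 3: F_3 = 10^(5.32/10) = 3.404, G_3 = 10^(24.0/10) = 251.2
  Stage 4: F_4 = 10^(6.93/10) = 4.932, G_4 = 10^(16.6/10) = 45.71
Friis cascade:
  F = 2.032 + (6.950 − 1)/0.4920 + (3.404 − 1)/0.1127 + (4.932 − 1)/28.31 = 35.59
NF = 10 log₁₀(35.59) = 15.51 dB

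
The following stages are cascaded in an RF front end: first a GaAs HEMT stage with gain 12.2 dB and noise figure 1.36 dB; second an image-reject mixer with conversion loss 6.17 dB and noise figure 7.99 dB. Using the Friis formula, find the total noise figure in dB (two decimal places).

2.27 dB

Convert to linear (a loss of L dB is a gain of −L dB): F_i = 10^(NF_i/10), G_i = 10^(G_i,dB/10)
  Stage 1: F_1 = 10^(1.36/10) = 1.368, G_1 = 10^(12.2/10) = 16.60
  Stage 2: F_2 = 10^(7.99/10) = 6.295, G_2 = 10^(−6.17/10) = 0.2415
Friis cascade:
  F = 1.368 + (6.295 − 1)/16.60 = 1.687
NF = 10 log₁₀(1.687) = 2.27 dB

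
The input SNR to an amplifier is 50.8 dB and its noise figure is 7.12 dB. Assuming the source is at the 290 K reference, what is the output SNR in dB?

By definition F = SNR_in/SNR_out, so in dB: SNR_out = SNR_in − NF
SNR_out = 50.8 − 7.12 = 43.68 dB

43.68 dB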